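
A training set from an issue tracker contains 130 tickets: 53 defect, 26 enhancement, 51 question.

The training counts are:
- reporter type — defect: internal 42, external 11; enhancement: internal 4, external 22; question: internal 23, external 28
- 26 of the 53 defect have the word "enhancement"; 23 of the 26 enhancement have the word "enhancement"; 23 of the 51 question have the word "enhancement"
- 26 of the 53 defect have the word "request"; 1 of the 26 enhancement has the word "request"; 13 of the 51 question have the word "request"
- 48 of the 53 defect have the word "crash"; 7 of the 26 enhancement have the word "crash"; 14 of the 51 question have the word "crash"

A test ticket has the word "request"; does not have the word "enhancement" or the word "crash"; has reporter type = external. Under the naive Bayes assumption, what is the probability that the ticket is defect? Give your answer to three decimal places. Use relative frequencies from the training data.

defect: (53/130) × (11/53) × (27/53) × (26/53) × (5/53) ≈ 0.00199494
enhancement: (26/130) × (22/26) × (3/26) × (1/26) × (19/26) ≈ 0.000548825
question: (51/130) × (28/51) × (28/51) × (13/51) × (37/51) ≈ 0.0218679
P(defect | x) = 0.00199494 / 0.024411665 ≈ 0.082

0.082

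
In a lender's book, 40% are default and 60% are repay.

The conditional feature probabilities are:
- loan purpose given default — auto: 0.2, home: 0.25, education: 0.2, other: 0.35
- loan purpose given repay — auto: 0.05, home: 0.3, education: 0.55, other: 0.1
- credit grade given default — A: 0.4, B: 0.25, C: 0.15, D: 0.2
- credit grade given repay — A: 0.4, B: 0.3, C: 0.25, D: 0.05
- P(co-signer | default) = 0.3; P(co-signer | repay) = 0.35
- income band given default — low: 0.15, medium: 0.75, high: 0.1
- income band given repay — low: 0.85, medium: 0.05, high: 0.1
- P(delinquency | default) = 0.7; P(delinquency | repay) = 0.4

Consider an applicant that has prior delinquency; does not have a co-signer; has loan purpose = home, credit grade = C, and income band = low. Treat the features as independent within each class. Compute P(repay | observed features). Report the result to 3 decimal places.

default: 0.4 × 0.25 × 0.15 × (1−0.3) × 0.15 × 0.7 = 0.0011025
repay: 0.6 × 0.3 × 0.25 × (1−0.35) × 0.85 × 0.4 = 0.009945
P(repay | x) = 0.009945 / 0.0110475 ≈ 0.900

0.900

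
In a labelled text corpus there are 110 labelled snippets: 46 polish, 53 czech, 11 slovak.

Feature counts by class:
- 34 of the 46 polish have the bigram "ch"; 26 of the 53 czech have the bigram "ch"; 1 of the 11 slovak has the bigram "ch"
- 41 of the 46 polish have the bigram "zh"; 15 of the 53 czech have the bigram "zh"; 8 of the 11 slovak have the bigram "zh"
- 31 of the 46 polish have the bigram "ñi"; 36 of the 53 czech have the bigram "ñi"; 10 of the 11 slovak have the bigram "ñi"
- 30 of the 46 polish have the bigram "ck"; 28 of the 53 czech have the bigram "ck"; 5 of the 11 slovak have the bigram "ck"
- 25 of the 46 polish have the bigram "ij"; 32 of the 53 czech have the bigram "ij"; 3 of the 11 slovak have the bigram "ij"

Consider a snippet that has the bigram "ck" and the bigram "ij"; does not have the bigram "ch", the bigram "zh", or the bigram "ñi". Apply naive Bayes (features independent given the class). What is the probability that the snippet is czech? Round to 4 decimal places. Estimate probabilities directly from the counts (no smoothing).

0.9161

polish: (46/110) × (12/46) × (5/46) × (15/46) × (30/46) × (25/46) ≈ 0.0013705
czech: (53/110) × (27/53) × (38/53) × (17/53) × (28/53) × (32/53) ≈ 0.0180056
slovak: (11/110) × (10/11) × (3/11) × (1/11) × (5/11) × (3/11) ≈ 0.000279415
P(czech | x) = 0.0180056 / 0.019655515 ≈ 0.9161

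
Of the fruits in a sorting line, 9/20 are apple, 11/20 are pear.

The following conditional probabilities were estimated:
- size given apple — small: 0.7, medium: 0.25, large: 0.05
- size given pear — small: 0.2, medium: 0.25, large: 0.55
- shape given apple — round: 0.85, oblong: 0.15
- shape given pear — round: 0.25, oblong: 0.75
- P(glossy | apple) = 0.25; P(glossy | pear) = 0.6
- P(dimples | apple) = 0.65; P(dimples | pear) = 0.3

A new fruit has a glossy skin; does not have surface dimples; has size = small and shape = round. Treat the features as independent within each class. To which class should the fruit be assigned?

apple

apple: 0.45 × 0.7 × 0.85 × 0.25 × (1−0.65) = 0.023428125
pear: 0.55 × 0.2 × 0.25 × 0.6 × (1−0.3) = 0.01155
Highest score → apple.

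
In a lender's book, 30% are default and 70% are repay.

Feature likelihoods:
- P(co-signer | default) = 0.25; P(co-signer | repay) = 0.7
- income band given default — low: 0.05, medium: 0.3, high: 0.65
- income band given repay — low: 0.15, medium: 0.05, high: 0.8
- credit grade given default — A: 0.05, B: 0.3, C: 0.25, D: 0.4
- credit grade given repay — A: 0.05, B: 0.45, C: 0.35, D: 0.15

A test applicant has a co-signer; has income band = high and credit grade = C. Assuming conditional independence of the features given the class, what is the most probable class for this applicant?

default: 0.3 × 0.25 × 0.65 × 0.25 = 0.0121875
repay: 0.7 × 0.7 × 0.8 × 0.35 = 0.1372
Highest score → repay.

repay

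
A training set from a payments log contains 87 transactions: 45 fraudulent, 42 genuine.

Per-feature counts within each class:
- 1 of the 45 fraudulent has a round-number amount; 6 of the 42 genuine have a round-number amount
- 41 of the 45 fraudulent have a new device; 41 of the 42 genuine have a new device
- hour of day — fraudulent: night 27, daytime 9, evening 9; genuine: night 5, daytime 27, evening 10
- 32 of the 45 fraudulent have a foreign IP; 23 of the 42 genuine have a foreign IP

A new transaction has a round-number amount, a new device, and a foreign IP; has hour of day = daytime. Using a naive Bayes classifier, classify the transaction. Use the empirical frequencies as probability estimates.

fraudulent: (45/87) × (1/45) × (41/45) × (9/45) × (32/45) ≈ 0.00148943
genuine: (42/87) × (6/42) × (41/42) × (27/42) × (23/42) ≈ 0.0237006
Highest score → genuine.

genuine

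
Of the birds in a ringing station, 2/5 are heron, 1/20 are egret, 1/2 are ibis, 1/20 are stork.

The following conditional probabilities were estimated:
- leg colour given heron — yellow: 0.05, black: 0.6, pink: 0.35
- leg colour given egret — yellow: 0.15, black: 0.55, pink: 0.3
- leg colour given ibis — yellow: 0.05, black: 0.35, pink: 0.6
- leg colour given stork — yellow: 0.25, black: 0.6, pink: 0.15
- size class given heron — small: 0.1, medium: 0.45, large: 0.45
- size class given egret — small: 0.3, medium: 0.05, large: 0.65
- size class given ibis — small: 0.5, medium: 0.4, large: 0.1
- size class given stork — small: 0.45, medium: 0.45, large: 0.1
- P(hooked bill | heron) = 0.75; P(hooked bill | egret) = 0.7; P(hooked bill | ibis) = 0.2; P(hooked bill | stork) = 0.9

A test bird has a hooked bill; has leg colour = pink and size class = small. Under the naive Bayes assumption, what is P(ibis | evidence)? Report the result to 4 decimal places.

heron: 0.4 × 0.35 × 0.1 × 0.75 = 0.0105
egret: 0.05 × 0.3 × 0.3 × 0.7 = 0.00315
ibis: 0.5 × 0.6 × 0.5 × 0.2 = 0.03
stork: 0.05 × 0.15 × 0.45 × 0.9 = 0.0030375
P(ibis | x) = 0.03 / 0.0466875 ≈ 0.6426

0.6426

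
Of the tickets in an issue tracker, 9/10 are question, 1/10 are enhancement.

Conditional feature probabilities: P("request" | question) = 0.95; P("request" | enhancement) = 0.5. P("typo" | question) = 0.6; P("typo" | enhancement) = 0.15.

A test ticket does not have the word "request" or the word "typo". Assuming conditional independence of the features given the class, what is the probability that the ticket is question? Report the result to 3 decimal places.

question: 0.9 × (1−0.95) × (1−0.6) = 0.018
enhancement: 0.1 × (1−0.5) × (1−0.15) = 0.0425
P(question | x) = 0.018 / 0.0605 ≈ 0.298

0.298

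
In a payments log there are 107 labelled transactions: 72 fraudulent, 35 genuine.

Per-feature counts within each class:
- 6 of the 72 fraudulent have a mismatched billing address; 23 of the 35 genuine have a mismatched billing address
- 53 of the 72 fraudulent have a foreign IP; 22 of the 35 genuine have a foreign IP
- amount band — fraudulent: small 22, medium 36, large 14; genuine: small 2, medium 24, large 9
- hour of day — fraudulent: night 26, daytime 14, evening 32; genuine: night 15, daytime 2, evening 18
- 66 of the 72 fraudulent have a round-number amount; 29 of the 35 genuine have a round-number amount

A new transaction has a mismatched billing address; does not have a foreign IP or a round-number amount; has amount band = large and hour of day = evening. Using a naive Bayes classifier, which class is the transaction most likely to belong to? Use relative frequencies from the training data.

genuine

fraudulent: (72/107) × (6/72) × (19/72) × (14/72) × (32/72) × (6/72) ≈ 0.000106566
genuine: (35/107) × (23/35) × (13/35) × (9/35) × (18/35) × (6/35) ≈ 0.00181001
Highest score → genuine.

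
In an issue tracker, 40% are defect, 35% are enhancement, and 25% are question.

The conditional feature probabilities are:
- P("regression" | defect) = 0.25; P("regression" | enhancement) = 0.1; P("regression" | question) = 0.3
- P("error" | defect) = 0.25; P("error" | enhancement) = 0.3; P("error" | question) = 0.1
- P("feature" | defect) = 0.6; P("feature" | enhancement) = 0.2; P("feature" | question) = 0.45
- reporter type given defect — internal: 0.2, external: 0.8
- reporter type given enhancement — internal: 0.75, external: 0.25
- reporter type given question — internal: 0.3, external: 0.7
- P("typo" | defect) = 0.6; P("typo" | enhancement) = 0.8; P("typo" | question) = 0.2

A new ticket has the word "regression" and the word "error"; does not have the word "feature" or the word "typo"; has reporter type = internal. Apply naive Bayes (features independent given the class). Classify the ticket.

enhancement

defect: 0.4 × 0.25 × 0.25 × (1−0.6) × 0.2 × (1−0.6) = 0.0008
enhancement: 0.35 × 0.1 × 0.3 × (1−0.2) × 0.75 × (1−0.8) = 0.00126
question: 0.25 × 0.3 × 0.1 × (1−0.45) × 0.3 × (1−0.2) = 0.00099
Highest score → enhancement.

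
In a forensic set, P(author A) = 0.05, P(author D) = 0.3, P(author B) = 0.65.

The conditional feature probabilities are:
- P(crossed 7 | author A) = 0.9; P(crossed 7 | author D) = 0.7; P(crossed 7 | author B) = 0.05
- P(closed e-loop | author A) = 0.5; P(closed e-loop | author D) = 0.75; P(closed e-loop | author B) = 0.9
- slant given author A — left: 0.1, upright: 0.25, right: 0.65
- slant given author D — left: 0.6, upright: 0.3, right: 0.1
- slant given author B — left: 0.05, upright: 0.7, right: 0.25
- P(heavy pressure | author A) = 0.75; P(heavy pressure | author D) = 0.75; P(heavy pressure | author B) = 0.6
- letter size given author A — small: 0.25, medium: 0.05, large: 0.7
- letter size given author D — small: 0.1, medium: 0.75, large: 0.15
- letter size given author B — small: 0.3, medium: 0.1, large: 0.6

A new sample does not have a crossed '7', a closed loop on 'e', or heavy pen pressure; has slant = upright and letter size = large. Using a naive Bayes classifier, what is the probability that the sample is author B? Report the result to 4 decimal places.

author A: 0.05 × (1−0.9) × (1−0.5) × 0.25 × (1−0.75) × 0.7 = 0.000109375
author D: 0.3 × (1−0.7) × (1−0.75) × 0.3 × (1−0.75) × 0.15 = 0.000253125
author B: 0.65 × (1−0.05) × (1−0.9) × 0.7 × (1−0.6) × 0.6 = 0.010374
P(author B | x) = 0.010374 / 0.0107365 ≈ 0.9662

0.9662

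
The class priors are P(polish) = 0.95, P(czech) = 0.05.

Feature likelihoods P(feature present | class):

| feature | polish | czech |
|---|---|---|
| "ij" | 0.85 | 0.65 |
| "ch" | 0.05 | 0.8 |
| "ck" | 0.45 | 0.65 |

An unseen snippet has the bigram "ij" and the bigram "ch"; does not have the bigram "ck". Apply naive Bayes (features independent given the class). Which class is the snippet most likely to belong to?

polish

polish: 0.95 × 0.85 × 0.05 × (1−0.45) = 0.02220625
czech: 0.05 × 0.65 × 0.8 × (1−0.65) = 0.0091
Highest score → polish.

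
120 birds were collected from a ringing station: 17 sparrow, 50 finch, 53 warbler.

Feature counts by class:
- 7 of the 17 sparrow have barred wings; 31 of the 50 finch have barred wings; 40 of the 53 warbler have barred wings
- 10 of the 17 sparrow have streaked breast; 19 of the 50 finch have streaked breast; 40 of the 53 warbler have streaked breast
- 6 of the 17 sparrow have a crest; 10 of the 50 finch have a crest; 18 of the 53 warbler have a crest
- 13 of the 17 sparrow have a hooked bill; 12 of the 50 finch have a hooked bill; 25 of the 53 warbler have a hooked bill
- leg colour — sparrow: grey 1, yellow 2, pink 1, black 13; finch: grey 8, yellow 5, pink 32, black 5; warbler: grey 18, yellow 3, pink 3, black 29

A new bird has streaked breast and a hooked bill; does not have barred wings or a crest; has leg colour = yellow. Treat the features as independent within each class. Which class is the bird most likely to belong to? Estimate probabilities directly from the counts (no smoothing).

sparrow

sparrow: (17/120) × (10/17) × (10/17) × (11/17) × (13/17) × (2/17) ≈ 0.00285357
finch: (50/120) × (19/50) × (19/50) × (40/50) × (12/50) × (5/50) = 0.0011552
warbler: (53/120) × (13/53) × (40/53) × (35/53) × (25/53) × (3/53) ≈ 0.00144161
Highest score → sparrow.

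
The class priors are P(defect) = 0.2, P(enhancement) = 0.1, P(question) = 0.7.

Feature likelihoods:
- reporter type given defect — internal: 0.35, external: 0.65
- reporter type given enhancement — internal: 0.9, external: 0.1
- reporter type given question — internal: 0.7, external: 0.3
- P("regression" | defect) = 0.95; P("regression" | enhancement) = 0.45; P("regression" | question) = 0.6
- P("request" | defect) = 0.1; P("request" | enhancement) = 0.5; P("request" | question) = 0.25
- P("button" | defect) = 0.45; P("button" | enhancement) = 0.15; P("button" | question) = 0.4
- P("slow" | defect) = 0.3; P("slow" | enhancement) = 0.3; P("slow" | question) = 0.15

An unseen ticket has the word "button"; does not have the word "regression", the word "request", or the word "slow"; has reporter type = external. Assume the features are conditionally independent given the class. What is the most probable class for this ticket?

defect: 0.2 × 0.65 × (1−0.95) × (1−0.1) × 0.45 × (1−0.3) = 0.00184275
enhancement: 0.1 × 0.1 × (1−0.45) × (1−0.5) × 0.15 × (1−0.3) = 0.00028875
question: 0.7 × 0.3 × (1−0.6) × (1−0.25) × 0.4 × (1−0.15) = 0.02142
Highest score → question.

question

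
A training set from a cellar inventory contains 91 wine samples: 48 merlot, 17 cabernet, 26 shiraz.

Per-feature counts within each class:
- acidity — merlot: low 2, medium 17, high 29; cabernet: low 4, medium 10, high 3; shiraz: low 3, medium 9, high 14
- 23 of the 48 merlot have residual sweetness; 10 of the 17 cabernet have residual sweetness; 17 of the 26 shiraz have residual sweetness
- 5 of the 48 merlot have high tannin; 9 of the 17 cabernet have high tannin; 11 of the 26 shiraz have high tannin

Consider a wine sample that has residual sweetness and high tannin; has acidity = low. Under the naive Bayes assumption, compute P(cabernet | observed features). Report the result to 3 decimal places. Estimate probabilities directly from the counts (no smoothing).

merlot: (48/91) × (2/48) × (23/48) × (5/48) ≈ 0.00109699
cabernet: (17/91) × (4/17) × (10/17) × (9/17) ≈ 0.0136887
shiraz: (26/91) × (3/26) × (17/26) × (11/26) ≈ 0.00911958
P(cabernet | x) = 0.0136887 / 0.02390527 ≈ 0.573

0.573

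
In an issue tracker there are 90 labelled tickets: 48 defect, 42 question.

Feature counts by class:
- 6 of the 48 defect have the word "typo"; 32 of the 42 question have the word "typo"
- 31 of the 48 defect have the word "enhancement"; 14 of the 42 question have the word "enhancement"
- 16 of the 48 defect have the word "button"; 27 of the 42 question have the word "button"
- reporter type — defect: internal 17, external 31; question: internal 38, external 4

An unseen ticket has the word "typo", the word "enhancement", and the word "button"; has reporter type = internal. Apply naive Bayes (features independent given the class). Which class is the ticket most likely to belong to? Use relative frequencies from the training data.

defect: (48/90) × (6/48) × (31/48) × (16/48) × (17/48) ≈ 0.00508295
question: (42/90) × (32/42) × (14/42) × (27/42) × (38/42) ≈ 0.0689342
Highest score → question.

question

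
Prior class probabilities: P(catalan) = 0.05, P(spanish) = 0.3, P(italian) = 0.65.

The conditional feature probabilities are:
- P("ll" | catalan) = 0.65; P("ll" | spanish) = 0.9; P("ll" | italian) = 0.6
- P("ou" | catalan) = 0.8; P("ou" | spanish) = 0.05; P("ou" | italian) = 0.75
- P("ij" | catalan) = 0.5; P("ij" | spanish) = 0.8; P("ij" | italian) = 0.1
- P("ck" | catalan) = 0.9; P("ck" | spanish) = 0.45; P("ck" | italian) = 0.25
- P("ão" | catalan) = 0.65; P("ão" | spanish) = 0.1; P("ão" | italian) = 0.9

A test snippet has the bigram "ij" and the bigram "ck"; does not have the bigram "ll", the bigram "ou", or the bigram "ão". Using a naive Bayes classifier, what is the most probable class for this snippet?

catalan: 0.05 × (1−0.65) × (1−0.8) × 0.5 × 0.9 × (1−0.65) = 0.00055125
spanish: 0.3 × (1−0.9) × (1−0.05) × 0.8 × 0.45 × (1−0.1) = 0.009234
italian: 0.65 × (1−0.6) × (1−0.75) × 0.1 × 0.25 × (1−0.9) = 0.0001625
Highest score → spanish.

spanish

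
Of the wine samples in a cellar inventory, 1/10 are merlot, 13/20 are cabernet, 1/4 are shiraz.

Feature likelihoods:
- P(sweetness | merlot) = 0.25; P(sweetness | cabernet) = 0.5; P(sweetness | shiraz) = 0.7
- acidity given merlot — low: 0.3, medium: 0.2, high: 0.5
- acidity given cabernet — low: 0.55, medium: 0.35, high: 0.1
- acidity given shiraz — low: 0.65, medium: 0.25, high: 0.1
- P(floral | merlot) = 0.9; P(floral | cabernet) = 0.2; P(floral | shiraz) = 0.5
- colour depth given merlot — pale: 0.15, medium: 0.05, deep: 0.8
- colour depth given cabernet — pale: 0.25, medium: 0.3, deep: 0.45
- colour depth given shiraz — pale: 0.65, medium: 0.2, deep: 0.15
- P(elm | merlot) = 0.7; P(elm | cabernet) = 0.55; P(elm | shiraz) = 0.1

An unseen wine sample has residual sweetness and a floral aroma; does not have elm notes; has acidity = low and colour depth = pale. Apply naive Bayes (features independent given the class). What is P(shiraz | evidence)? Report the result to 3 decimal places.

merlot: 0.1 × 0.25 × 0.3 × 0.9 × 0.15 × (1−0.7) = 0.00030375
cabernet: 0.65 × 0.5 × 0.55 × 0.2 × 0.25 × (1−0.55) = 0.004021875
shiraz: 0.25 × 0.7 × 0.65 × 0.5 × 0.65 × (1−0.1) = 0.033271875
P(shiraz | x) = 0.033271875 / 0.0375975 ≈ 0.885

0.885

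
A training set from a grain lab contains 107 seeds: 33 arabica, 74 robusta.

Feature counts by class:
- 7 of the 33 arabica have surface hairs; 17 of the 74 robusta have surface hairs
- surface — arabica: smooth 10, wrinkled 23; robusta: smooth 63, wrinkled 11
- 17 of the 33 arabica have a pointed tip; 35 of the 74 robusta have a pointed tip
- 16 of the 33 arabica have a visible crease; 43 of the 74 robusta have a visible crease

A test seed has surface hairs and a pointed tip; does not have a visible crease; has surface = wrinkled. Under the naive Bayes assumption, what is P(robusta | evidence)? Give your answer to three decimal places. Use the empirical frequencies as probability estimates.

0.279

arabica: (33/107) × (7/33) × (23/33) × (17/33) × (17/33) ≈ 0.0121004
robusta: (74/107) × (17/74) × (11/74) × (35/74) × (31/74) ≈ 0.00467942
P(robusta | x) = 0.00467942 / 0.01677982 ≈ 0.279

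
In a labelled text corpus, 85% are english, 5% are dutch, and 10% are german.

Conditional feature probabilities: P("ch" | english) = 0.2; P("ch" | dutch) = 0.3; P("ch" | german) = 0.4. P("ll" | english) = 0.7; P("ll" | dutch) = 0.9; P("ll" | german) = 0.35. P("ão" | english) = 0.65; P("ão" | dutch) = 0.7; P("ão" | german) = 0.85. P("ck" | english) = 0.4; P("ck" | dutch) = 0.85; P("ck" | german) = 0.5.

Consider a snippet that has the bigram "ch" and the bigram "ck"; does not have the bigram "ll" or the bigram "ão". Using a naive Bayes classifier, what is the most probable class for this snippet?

english

english: 0.85 × 0.2 × (1−0.7) × (1−0.65) × 0.4 = 0.00714
dutch: 0.05 × 0.3 × (1−0.9) × (1−0.7) × 0.85 = 0.0003825
german: 0.1 × 0.4 × (1−0.35) × (1−0.85) × 0.5 = 0.00195
Highest score → english.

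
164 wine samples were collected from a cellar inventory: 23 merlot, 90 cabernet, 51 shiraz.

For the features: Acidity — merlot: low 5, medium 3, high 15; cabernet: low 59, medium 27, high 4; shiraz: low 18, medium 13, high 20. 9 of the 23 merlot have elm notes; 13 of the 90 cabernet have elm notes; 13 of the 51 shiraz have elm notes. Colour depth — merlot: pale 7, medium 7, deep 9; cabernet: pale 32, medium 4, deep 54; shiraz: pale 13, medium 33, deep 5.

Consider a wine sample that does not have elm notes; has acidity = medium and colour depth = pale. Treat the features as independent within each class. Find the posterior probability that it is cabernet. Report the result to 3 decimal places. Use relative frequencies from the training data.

0.731

merlot: (23/164) × (3/23) × (14/23) × (7/23) ≈ 0.00338881
cabernet: (90/164) × (27/90) × (77/90) × (32/90) ≈ 0.0500813
shiraz: (51/164) × (13/51) × (38/51) × (13/51) ≈ 0.0150552
P(cabernet | x) = 0.0500813 / 0.06852531 ≈ 0.731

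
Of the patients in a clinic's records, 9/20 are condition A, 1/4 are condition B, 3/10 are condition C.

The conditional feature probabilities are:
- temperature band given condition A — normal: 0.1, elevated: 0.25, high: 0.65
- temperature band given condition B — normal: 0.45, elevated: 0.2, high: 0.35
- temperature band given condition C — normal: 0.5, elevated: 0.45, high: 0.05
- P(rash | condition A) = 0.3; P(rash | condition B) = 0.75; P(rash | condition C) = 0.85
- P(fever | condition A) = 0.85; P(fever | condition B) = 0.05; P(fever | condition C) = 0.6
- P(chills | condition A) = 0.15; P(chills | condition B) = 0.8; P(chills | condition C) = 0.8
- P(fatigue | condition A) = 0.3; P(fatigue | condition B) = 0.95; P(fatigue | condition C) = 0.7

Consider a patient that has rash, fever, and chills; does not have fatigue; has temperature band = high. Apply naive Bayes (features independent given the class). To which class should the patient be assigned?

condition A

condition A: 0.45 × 0.65 × 0.3 × 0.85 × 0.15 × (1−0.3) = 0.0078316875
condition B: 0.25 × 0.35 × 0.75 × 0.05 × 0.8 × (1−0.95) = 0.00013125
condition C: 0.3 × 0.05 × 0.85 × 0.6 × 0.8 × (1−0.7) = 0.001836
Highest score → condition A.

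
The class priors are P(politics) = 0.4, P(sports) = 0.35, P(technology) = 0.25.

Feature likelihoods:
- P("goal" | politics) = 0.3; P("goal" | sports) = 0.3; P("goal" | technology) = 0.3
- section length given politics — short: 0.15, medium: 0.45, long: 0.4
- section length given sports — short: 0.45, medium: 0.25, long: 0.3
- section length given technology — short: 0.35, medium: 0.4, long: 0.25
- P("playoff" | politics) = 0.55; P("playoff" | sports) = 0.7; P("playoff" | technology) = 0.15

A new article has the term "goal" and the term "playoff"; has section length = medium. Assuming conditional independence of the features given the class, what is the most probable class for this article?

politics

politics: 0.4 × 0.3 × 0.45 × 0.55 = 0.0297
sports: 0.35 × 0.3 × 0.25 × 0.7 = 0.018375
technology: 0.25 × 0.3 × 0.4 × 0.15 = 0.0045
Highest score → politics.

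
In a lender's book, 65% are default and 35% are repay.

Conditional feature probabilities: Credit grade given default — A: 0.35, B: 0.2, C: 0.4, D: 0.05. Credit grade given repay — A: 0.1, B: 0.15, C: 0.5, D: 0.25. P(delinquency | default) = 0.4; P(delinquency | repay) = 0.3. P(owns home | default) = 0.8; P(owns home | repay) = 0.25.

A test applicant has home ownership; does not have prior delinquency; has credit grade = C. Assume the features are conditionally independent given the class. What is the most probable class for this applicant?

default: 0.65 × 0.4 × (1−0.4) × 0.8 = 0.1248
repay: 0.35 × 0.5 × (1−0.3) × 0.25 = 0.030625
Highest score → default.

default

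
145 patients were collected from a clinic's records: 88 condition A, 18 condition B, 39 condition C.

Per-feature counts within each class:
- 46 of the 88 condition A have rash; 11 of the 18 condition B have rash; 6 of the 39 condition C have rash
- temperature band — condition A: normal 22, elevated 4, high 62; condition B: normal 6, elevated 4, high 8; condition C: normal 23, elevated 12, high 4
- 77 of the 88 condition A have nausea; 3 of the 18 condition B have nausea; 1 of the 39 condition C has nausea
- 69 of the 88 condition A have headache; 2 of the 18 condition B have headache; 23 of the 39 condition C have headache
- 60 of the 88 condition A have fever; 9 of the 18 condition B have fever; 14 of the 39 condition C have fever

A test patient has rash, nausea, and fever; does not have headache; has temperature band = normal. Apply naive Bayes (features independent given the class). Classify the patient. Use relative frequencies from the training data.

condition A

condition A: (88/145) × (46/88) × (22/88) × (77/88) × (19/88) × (60/88) ≈ 0.0102159
condition B: (18/145) × (11/18) × (6/18) × (3/18) × (16/18) × (9/18) ≈ 0.00187314
condition C: (39/145) × (6/39) × (23/39) × (1/39) × (16/39) × (14/39) ≈ 0.0000921511
Highest score → condition A.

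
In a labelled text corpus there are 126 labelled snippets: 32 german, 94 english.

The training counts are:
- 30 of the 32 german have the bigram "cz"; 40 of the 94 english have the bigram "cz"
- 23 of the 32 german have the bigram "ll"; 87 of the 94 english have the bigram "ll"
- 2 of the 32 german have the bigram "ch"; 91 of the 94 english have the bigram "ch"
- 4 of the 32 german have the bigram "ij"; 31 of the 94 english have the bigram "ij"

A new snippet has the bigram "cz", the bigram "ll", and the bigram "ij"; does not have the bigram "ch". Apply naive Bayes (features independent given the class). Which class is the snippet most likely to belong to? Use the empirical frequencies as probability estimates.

german

german: (32/126) × (30/32) × (23/32) × (30/32) × (4/32) ≈ 0.0200544
english: (94/126) × (40/94) × (87/94) × (3/94) × (31/94) ≈ 0.00309249
Highest score → german.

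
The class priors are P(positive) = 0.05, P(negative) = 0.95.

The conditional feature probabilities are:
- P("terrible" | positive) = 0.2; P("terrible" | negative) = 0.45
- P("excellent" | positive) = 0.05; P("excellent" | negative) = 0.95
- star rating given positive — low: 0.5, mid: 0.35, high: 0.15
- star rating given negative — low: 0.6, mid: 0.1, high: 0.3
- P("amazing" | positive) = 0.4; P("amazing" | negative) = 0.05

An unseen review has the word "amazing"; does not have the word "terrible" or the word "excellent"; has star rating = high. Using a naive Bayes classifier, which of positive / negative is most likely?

positive

positive: 0.05 × (1−0.2) × (1−0.05) × 0.15 × 0.4 = 0.00228
negative: 0.95 × (1−0.45) × (1−0.95) × 0.3 × 0.05 = 0.000391875
Highest score → positive.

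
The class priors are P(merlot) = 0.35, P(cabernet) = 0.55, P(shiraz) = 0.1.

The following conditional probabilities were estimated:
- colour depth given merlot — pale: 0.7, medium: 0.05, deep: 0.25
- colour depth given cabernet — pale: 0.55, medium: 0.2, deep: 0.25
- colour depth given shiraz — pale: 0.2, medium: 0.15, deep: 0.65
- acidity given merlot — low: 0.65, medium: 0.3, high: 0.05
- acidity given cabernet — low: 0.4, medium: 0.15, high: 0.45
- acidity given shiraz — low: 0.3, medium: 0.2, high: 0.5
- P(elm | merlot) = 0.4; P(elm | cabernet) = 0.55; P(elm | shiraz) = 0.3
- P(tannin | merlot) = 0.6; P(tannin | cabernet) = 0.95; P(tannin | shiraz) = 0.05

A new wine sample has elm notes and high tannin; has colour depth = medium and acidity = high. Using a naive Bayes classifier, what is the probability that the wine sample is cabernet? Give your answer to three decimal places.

0.988

merlot: 0.35 × 0.05 × 0.05 × 0.4 × 0.6 = 0.00021
cabernet: 0.55 × 0.2 × 0.45 × 0.55 × 0.95 = 0.02586375
shiraz: 0.1 × 0.15 × 0.5 × 0.3 × 0.05 = 0.0001125
P(cabernet | x) = 0.02586375 / 0.02618625 ≈ 0.988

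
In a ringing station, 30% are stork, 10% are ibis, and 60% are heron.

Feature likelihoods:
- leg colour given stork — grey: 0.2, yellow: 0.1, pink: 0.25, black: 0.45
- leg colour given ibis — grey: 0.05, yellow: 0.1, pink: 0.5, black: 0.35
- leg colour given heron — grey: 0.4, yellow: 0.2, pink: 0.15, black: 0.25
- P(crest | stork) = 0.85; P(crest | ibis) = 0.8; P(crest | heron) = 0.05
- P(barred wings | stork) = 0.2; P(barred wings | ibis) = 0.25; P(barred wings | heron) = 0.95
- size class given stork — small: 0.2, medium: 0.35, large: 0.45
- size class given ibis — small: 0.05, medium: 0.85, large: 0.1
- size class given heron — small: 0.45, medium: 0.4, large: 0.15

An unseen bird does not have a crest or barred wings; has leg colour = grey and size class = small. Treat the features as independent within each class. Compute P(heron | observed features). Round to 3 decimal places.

0.776

stork: 0.3 × 0.2 × (1−0.85) × (1−0.2) × 0.2 = 0.00144
ibis: 0.1 × 0.05 × (1−0.8) × (1−0.25) × 0.05 = 0.0000375
heron: 0.6 × 0.4 × (1−0.05) × (1−0.95) × 0.45 = 0.00513
P(heron | x) = 0.00513 / 0.0066075 ≈ 0.776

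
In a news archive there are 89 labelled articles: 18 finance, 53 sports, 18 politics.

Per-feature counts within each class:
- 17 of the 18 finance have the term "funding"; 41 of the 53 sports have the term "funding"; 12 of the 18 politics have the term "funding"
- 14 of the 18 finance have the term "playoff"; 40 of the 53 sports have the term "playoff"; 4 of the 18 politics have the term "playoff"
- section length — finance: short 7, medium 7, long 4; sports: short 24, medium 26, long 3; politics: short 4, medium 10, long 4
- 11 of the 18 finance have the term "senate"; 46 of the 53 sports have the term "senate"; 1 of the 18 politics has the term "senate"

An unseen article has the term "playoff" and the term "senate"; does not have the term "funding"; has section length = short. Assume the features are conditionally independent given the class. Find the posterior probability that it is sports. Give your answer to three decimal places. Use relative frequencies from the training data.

finance: (18/89) × (1/18) × (14/18) × (7/18) × (11/18) ≈ 0.00207688
sports: (53/89) × (12/53) × (40/53) × (24/53) × (46/53) ≈ 0.0399938
politics: (18/89) × (6/18) × (4/18) × (4/18) × (1/18) ≈ 0.000184954
P(sports | x) = 0.0399938 / 0.042255634 ≈ 0.946

0.946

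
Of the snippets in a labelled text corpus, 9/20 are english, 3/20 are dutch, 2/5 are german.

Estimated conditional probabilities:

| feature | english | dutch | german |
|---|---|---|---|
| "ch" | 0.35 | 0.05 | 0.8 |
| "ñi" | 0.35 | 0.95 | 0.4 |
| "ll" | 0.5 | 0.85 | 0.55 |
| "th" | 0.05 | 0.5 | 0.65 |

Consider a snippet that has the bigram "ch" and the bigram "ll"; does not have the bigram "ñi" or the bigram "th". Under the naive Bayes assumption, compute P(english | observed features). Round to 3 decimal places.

english: 0.45 × 0.35 × (1−0.35) × 0.5 × (1−0.05) = 0.048628125
dutch: 0.15 × 0.05 × (1−0.95) × 0.85 × (1−0.5) = 0.000159375
german: 0.4 × 0.8 × (1−0.4) × 0.55 × (1−0.65) = 0.03696
P(english | x) = 0.048628125 / 0.0857475 ≈ 0.567

0.567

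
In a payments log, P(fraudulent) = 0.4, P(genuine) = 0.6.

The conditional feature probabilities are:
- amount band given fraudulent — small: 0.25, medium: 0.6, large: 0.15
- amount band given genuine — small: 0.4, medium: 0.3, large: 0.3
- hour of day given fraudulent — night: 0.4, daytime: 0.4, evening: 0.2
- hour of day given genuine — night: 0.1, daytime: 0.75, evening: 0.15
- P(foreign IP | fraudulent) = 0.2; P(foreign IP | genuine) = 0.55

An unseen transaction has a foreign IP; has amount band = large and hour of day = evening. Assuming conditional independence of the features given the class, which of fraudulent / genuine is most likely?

genuine

fraudulent: 0.4 × 0.15 × 0.2 × 0.2 = 0.0024
genuine: 0.6 × 0.3 × 0.15 × 0.55 = 0.01485
Highest score → genuine.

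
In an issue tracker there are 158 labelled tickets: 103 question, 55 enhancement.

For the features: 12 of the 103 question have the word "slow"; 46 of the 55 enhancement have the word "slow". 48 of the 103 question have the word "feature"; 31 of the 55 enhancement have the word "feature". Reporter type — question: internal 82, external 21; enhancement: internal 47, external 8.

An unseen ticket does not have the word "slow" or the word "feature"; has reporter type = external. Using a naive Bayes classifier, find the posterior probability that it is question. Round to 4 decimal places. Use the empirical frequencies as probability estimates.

0.9455

question: (103/158) × (91/103) × (55/103) × (21/103) ≈ 0.0627035
enhancement: (55/158) × (9/55) × (24/55) × (8/55) ≈ 0.00361544
P(question | x) = 0.0627035 / 0.06631894 ≈ 0.9455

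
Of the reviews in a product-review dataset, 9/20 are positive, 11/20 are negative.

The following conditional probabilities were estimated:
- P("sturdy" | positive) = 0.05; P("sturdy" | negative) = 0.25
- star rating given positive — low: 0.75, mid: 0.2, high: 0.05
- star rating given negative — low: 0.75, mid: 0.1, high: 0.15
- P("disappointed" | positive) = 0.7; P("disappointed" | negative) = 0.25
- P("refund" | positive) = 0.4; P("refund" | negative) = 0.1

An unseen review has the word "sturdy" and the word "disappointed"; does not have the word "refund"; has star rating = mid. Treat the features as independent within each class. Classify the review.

negative

positive: 0.45 × 0.05 × 0.2 × 0.7 × (1−0.4) = 0.00189
negative: 0.55 × 0.25 × 0.1 × 0.25 × (1−0.1) = 0.00309375
Highest score → negative.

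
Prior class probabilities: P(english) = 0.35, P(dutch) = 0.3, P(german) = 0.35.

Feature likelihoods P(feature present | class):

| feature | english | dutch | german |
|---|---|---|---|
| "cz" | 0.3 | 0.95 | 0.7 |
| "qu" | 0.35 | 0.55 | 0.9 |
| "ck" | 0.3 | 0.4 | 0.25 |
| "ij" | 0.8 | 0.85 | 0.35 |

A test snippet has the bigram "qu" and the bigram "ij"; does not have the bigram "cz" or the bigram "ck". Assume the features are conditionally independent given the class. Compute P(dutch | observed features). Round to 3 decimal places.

english: 0.35 × (1−0.3) × 0.35 × (1−0.3) × 0.8 = 0.04802
dutch: 0.3 × (1−0.95) × 0.55 × (1−0.4) × 0.85 = 0.0042075
german: 0.35 × (1−0.7) × 0.9 × (1−0.25) × 0.35 = 0.02480625
P(dutch | x) = 0.0042075 / 0.07703375 ≈ 0.055

0.055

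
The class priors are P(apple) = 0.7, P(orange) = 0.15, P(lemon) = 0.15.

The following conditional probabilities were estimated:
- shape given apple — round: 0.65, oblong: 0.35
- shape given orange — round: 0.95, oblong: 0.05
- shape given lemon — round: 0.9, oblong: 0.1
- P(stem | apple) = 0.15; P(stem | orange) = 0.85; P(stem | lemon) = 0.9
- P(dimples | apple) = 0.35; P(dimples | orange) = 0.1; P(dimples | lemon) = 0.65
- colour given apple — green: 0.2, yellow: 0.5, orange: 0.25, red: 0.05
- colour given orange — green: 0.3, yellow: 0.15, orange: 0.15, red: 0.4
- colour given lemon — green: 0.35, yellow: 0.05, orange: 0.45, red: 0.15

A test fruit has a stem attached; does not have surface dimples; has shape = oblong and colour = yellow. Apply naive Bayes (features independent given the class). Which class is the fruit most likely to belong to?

apple: 0.7 × 0.35 × 0.15 × (1−0.35) × 0.5 = 0.01194375
orange: 0.15 × 0.05 × 0.85 × (1−0.1) × 0.15 = 0.000860625
lemon: 0.15 × 0.1 × 0.9 × (1−0.65) × 0.05 = 0.00023625
Highest score → apple.

apple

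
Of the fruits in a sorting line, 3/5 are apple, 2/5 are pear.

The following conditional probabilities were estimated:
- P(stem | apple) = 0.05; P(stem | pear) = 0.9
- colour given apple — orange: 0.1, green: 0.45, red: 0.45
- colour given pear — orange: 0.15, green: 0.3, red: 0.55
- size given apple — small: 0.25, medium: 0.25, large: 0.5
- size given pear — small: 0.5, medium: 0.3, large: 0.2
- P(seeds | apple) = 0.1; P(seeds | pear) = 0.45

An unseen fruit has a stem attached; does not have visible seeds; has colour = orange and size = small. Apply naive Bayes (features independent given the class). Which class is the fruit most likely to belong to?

pear

apple: 0.6 × 0.05 × 0.1 × 0.25 × (1−0.1) = 0.000675
pear: 0.4 × 0.9 × 0.15 × 0.5 × (1−0.45) = 0.01485
Highest score → pear.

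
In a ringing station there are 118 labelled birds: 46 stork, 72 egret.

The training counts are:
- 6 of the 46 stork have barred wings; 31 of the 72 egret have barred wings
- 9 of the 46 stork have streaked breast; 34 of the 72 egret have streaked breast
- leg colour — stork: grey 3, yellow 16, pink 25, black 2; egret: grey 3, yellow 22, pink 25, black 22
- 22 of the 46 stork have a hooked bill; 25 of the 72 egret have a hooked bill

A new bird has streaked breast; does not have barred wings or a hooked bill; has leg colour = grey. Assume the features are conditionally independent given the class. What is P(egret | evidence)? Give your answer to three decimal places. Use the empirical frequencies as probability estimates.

0.664

stork: (46/118) × (40/46) × (9/46) × (3/46) × (24/46) ≈ 0.00225673
egret: (72/118) × (41/72) × (34/72) × (3/72) × (47/72) ≈ 0.00446275
P(egret | x) = 0.00446275 / 0.00671948 ≈ 0.664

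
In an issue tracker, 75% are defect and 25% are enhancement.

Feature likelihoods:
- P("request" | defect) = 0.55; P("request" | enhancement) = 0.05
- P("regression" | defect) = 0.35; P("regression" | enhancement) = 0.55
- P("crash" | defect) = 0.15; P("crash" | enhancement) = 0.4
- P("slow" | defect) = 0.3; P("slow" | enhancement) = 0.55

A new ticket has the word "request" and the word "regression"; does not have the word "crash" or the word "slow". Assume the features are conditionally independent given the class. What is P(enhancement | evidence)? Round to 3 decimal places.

defect: 0.75 × 0.55 × 0.35 × (1−0.15) × (1−0.3) = 0.085903125
enhancement: 0.25 × 0.05 × 0.55 × (1−0.4) × (1−0.55) = 0.00185625
P(enhancement | x) = 0.00185625 / 0.087759375 ≈ 0.021

0.021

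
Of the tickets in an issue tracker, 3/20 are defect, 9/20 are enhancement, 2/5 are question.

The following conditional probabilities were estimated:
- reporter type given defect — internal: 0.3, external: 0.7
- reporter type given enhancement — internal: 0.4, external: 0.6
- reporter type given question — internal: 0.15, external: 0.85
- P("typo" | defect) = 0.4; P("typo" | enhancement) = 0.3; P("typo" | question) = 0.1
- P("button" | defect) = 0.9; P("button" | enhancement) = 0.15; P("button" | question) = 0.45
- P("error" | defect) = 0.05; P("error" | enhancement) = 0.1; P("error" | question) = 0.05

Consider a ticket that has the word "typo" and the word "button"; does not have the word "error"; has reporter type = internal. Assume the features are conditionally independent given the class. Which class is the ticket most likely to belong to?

defect

defect: 0.15 × 0.3 × 0.4 × 0.9 × (1−0.05) = 0.01539
enhancement: 0.45 × 0.4 × 0.3 × 0.15 × (1−0.1) = 0.00729
question: 0.4 × 0.15 × 0.1 × 0.45 × (1−0.05) = 0.002565
Highest score → defect.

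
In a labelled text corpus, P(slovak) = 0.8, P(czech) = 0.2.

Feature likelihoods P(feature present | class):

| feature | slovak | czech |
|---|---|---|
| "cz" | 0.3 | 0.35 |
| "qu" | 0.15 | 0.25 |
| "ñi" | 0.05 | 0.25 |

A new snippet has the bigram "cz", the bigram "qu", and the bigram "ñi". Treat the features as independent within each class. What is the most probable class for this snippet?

czech

slovak: 0.8 × 0.3 × 0.15 × 0.05 = 0.0018
czech: 0.2 × 0.35 × 0.25 × 0.25 = 0.004375
Highest score → czech.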